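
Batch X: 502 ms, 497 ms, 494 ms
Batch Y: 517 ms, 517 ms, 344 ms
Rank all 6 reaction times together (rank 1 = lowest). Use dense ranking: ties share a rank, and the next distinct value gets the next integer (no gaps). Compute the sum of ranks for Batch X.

Sorted (ascending): 344, 494, 497, 502, 517, 517
The 2 values of 517 share dense rank 5.
Remaining distinct values take the next consecutive integers.
Batch X values → pooled ranks: 502→4, 497→3, 494→2
Rank sum = 4 + 3 + 2 = 9

9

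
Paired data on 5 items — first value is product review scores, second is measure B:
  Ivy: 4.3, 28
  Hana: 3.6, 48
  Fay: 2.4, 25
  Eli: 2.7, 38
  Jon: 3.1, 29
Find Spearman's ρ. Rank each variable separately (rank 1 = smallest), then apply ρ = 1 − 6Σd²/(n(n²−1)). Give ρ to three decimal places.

0.300

Ranks of variable 1: 5, 4, 1, 2, 3
Ranks of variable 2: 2, 5, 1, 4, 3
d = r₁ − r₂: 3, -1, 0, -2, 0
d²: 9, 1, 0, 4, 0; Σd² = 14
ρ = 1 − 6·14/(5·24) = 1 − 84/120 = 0.300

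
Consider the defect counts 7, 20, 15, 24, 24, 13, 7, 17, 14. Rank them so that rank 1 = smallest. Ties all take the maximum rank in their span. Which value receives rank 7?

Sorted (ascending): 7, 7, 13, 14, 15, 17, 20, 24, 24
The 2 values of 7 occupy positions 1–2 → each gets rank 2.
The 2 values of 24 occupy positions 8–9 → each gets rank 9.
Rank 7 → value 20.

20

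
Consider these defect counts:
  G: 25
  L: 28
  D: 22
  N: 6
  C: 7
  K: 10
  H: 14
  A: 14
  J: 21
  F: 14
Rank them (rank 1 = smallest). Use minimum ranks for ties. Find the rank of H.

4

Sorted (ascending): 6, 7, 10, 14, 14, 14, 21, 22, 25, 28
The 3 values of 14 occupy positions 4–6 → each gets rank 4.
H has value 14 → rank 4.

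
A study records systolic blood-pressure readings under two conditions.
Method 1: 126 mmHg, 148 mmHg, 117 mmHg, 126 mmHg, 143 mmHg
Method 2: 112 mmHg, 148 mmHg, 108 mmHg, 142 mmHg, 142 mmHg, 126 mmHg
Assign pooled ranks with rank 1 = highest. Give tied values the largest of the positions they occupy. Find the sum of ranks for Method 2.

41

Sorted (descending): 148, 148, 143, 142, 142, 126, 126, 126, 117, 112, 108
The 2 values of 148 occupy positions 1–2 → each gets rank 2.
The 2 values of 142 occupy positions 4–5 → each gets rank 5.
The 3 values of 126 occupy positions 6–8 → each gets rank 8.
Method 2 values → pooled ranks: 112→10, 148→2, 108→11, 142→5, 142→5, 126→8
Rank sum = 10 + 2 + 11 + 5 + 5 + 8 = 41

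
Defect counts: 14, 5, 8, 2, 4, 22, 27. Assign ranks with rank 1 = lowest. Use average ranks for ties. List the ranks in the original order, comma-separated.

Sorted (ascending): 2, 4, 5, 8, 14, 22, 27
No ties — each value takes its position as its rank.

5, 3, 4, 1, 2, 6, 7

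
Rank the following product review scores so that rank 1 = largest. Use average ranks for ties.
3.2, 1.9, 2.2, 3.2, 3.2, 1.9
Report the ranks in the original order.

Sorted (descending): 3.2, 3.2, 3.2, 2.2, 1.9, 1.9
The 3 values of 3.2 occupy positions 1–3 → average rank 2.
The 2 values of 1.9 occupy positions 5–6 → average rank (5+6)/2 = 5.5.

2, 5.5, 4, 2, 2, 5.5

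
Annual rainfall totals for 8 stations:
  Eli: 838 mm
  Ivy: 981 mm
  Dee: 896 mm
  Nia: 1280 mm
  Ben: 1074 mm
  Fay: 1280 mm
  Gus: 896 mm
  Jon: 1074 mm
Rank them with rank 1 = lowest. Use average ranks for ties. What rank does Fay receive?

7.5

Sorted (ascending): 838, 896, 896, 981, 1074, 1074, 1280, 1280
The 2 values of 896 occupy positions 2–3 → average rank (2+3)/2 = 2.5.
The 2 values of 1074 occupy positions 5–6 → average rank (5+6)/2 = 5.5.
The 2 values of 1280 occupy positions 7–8 → average rank (7+8)/2 = 7.5.
Fay has value 1280 mm → rank 7.5.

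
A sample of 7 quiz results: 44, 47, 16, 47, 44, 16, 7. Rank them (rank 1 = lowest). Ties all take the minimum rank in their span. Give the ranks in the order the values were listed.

4, 6, 2, 6, 4, 2, 1

Sorted (ascending): 7, 16, 16, 44, 44, 47, 47
The 2 values of 16 occupy positions 2–3 → each gets rank 2.
The 2 values of 44 occupy positions 4–5 → each gets rank 4.
The 2 values of 47 occupy positions 6–7 → each gets rank 6.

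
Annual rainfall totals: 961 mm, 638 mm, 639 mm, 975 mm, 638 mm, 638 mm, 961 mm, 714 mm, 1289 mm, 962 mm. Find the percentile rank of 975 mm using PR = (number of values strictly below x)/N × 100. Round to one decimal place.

80.0

N = 10.
Strictly below 975: 8. Equal to 975: 1.
PR = 8/10 × 100 = 80.0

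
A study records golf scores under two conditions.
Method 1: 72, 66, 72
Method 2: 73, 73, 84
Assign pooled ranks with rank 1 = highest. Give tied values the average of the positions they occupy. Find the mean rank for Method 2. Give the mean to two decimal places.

Sorted (descending): 84, 73, 73, 72, 72, 66
The 2 values of 73 occupy positions 2–3 → average rank (2+3)/2 = 2.5.
The 2 values of 72 occupy positions 4–5 → average rank (4+5)/2 = 4.5.
Method 2 values → pooled ranks: 73→2.5, 73→2.5, 84→1
Mean rank = (2.5 + 2.5 + 1) / 3 = 2.00

2.00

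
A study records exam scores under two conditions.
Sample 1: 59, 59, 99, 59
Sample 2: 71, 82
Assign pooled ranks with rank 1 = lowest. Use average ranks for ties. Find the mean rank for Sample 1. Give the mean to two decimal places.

3.00

Sorted (ascending): 59, 59, 59, 71, 82, 99
The 3 values of 59 occupy positions 1–3 → average rank 2.
Sample 1 values → pooled ranks: 59→2, 59→2, 99→6, 59→2
Mean rank = (2 + 2 + 6 + 2) / 4 = 3.00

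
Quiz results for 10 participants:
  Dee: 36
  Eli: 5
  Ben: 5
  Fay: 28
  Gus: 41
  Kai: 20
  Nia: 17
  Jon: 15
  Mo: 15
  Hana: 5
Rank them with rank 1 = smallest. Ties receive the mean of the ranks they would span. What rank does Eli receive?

2

Sorted (ascending): 5, 5, 5, 15, 15, 17, 20, 28, 36, 41
The 3 values of 5 occupy positions 1–3 → average rank 2.
The 2 values of 15 occupy positions 4–5 → average rank (4+5)/2 = 4.5.
Eli has value 5 → rank 2.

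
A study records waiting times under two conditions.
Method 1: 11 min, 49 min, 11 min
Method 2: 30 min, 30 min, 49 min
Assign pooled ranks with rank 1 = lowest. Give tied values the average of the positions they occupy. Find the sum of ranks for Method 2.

Sorted (ascending): 11, 11, 30, 30, 49, 49
The 2 values of 11 occupy positions 1–2 → average rank (1+2)/2 = 1.5.
The 2 values of 30 occupy positions 3–4 → average rank (3+4)/2 = 3.5.
The 2 values of 49 occupy positions 5–6 → average rank (5+6)/2 = 5.5.
Method 2 values → pooled ranks: 30→3.5, 30→3.5, 49→5.5
Rank sum = 3.5 + 3.5 + 5.5 = 12.5

12.5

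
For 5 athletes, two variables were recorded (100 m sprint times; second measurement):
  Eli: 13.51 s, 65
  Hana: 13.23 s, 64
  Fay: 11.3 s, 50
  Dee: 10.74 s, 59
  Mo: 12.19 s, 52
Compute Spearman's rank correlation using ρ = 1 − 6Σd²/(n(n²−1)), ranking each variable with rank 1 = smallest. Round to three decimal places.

Ranks of variable 1: 5, 4, 2, 1, 3
Ranks of variable 2: 5, 4, 1, 3, 2
d = r₁ − r₂: 0, 0, 1, -2, 1
d²: 0, 0, 1, 4, 1; Σd² = 6
ρ = 1 − 6·6/(5·24) = 1 − 36/120 = 0.700

0.700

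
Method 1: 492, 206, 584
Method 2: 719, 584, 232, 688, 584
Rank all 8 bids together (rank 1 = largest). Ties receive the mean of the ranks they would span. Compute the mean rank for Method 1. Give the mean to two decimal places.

Sorted (descending): 719, 688, 584, 584, 584, 492, 232, 206
The 3 values of 584 occupy positions 3–5 → average rank 4.
Method 1 values → pooled ranks: 492→6, 206→8, 584→4
Mean rank = (6 + 8 + 4) / 3 = 6.00

6.00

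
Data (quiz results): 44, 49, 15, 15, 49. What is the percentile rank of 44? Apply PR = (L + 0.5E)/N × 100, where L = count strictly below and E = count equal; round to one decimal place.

N = 5.
Strictly below 44: 2. Equal to 44: 1.
PR = (2 + 0.5·1)/5 × 100 = 50.0

50.0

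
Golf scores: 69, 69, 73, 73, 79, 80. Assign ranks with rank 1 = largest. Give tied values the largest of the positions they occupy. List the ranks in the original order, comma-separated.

6, 6, 4, 4, 2, 1

Sorted (descending): 80, 79, 73, 73, 69, 69
The 2 values of 73 occupy positions 3–4 → each gets rank 4.
The 2 values of 69 occupy positions 5–6 → each gets rank 6.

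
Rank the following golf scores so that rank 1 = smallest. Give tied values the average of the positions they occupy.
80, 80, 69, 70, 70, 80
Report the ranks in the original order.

5, 5, 1, 2.5, 2.5, 5

Sorted (ascending): 69, 70, 70, 80, 80, 80
The 2 values of 70 occupy positions 2–3 → average rank (2+3)/2 = 2.5.
The 3 values of 80 occupy positions 4–6 → average rank 5.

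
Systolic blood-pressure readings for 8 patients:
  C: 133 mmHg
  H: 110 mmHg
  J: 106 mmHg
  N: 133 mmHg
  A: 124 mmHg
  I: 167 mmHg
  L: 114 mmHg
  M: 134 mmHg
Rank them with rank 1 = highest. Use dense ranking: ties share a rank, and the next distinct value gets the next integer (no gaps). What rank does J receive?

Sorted (descending): 167, 134, 133, 133, 124, 114, 110, 106
The 2 values of 133 share dense rank 3.
Remaining distinct values take the next consecutive integers.
J has value 106 mmHg → rank 7.

7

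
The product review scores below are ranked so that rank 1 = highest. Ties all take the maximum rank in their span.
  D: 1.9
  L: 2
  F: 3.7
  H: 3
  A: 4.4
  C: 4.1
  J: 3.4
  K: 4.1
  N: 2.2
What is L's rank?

Sorted (descending): 4.4, 4.1, 4.1, 3.7, 3.4, 3, 2.2, 2, 1.9
The 2 values of 4.1 occupy positions 2–3 → each gets rank 3.
L has value 2 → rank 8.

8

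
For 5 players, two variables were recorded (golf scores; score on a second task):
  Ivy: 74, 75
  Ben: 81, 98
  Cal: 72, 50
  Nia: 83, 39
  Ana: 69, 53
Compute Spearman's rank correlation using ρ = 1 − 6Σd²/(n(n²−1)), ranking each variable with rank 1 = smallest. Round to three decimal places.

Ranks of variable 1: 3, 4, 2, 5, 1
Ranks of variable 2: 4, 5, 2, 1, 3
d = r₁ − r₂: -1, -1, 0, 4, -2
d²: 1, 1, 0, 16, 4; Σd² = 22
ρ = 1 − 6·22/(5·24) = 1 − 132/120 = -0.100

-0.100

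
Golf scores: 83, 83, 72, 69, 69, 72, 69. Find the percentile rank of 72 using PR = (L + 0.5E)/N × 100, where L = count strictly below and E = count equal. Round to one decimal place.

57.1

N = 7.
Strictly below 72: 3. Equal to 72: 2.
PR = (3 + 0.5·2)/7 × 100 = 57.1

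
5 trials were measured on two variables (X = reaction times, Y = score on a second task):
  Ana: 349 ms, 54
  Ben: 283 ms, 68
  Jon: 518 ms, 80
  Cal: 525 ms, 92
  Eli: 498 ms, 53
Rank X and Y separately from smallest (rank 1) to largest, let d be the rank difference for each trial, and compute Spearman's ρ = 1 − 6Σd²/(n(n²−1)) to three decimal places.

0.600

Ranks of variable 1: 2, 1, 4, 5, 3
Ranks of variable 2: 2, 3, 4, 5, 1
d = r₁ − r₂: 0, -2, 0, 0, 2
d²: 0, 4, 0, 0, 4; Σd² = 8
ρ = 1 − 6·8/(5·24) = 1 − 48/120 = 0.600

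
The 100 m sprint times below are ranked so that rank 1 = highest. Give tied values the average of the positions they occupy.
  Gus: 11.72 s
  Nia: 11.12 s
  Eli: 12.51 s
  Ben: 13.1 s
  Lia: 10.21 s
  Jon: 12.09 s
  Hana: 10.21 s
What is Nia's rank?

5

Sorted (descending): 13.1, 12.51, 12.09, 11.72, 11.12, 10.21, 10.21
The 2 values of 10.21 occupy positions 6–7 → average rank (6+7)/2 = 6.5.
Nia has value 11.12 s → rank 5.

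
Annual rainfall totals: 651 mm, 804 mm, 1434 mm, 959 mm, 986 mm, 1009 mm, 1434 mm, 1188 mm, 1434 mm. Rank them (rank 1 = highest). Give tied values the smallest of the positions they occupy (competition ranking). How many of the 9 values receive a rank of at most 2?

Sorted (descending): 1434, 1434, 1434, 1188, 1009, 986, 959, 804, 651
The 3 values of 1434 occupy positions 1–3 → each gets rank 1.
Ranks ≤ 2: {1, 1, 1} → 3 values.

3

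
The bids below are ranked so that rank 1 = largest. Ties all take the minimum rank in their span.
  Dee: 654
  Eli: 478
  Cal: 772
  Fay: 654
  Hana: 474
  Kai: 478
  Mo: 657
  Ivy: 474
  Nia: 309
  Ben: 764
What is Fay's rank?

4

Sorted (descending): 772, 764, 657, 654, 654, 478, 478, 474, 474, 309
The 2 values of 654 occupy positions 4–5 → each gets rank 4.
The 2 values of 478 occupy positions 6–7 → each gets rank 6.
The 2 values of 474 occupy positions 8–9 → each gets rank 8.
Fay has value 654 → rank 4.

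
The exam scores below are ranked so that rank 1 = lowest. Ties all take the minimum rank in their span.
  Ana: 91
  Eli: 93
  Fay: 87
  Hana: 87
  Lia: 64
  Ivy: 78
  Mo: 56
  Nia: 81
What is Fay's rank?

Sorted (ascending): 56, 64, 78, 81, 87, 87, 91, 93
The 2 values of 87 occupy positions 5–6 → each gets rank 5.
Fay has value 87 → rank 5.

5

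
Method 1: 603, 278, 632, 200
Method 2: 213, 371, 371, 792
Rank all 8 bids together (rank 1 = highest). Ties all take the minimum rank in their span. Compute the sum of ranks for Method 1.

Sorted (descending): 792, 632, 603, 371, 371, 278, 213, 200
The 2 values of 371 occupy positions 4–5 → each gets rank 4.
Method 1 values → pooled ranks: 603→3, 278→6, 632→2, 200→8
Rank sum = 3 + 6 + 2 + 8 = 19

19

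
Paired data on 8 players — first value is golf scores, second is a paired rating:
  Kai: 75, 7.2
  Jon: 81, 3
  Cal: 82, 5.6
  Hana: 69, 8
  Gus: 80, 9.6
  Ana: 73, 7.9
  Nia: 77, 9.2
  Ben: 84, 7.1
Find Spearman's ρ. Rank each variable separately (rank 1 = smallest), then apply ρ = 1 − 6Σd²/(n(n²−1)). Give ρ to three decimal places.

-0.524

Ranks of variable 1: 3, 6, 7, 1, 5, 2, 4, 8
Ranks of variable 2: 4, 1, 2, 6, 8, 5, 7, 3
d = r₁ − r₂: -1, 5, 5, -5, -3, -3, -3, 5
d²: 1, 25, 25, 25, 9, 9, 9, 25; Σd² = 128
ρ = 1 − 6·128/(8·63) = 1 − 768/504 = -0.524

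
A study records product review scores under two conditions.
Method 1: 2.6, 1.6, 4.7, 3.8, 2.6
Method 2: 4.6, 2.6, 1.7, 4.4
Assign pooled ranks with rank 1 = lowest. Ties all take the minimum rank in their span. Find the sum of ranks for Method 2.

20

Sorted (ascending): 1.6, 1.7, 2.6, 2.6, 2.6, 3.8, 4.4, 4.6, 4.7
The 3 values of 2.6 occupy positions 3–5 → each gets rank 3.
Method 2 values → pooled ranks: 4.6→8, 2.6→3, 1.7→2, 4.4→7
Rank sum = 8 + 3 + 2 + 7 = 20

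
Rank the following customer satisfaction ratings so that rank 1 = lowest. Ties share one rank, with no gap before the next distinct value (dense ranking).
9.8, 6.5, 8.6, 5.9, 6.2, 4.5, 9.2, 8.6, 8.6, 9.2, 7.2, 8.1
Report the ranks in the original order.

9, 4, 7, 2, 3, 1, 8, 7, 7, 8, 5, 6

Sorted (ascending): 4.5, 5.9, 6.2, 6.5, 7.2, 8.1, 8.6, 8.6, 8.6, 9.2, 9.2, 9.8
The 3 values of 8.6 share dense rank 7.
The 2 values of 9.2 share dense rank 8.
Remaining distinct values take the next consecutive integers.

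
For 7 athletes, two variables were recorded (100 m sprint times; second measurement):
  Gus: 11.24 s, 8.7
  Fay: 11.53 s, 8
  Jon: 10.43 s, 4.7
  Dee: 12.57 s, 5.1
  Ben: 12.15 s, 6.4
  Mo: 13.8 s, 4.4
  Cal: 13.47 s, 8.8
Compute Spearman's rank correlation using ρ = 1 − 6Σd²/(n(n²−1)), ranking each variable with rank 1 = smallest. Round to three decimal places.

-0.107

Ranks of variable 1: 2, 3, 1, 5, 4, 7, 6
Ranks of variable 2: 6, 5, 2, 3, 4, 1, 7
d = r₁ − r₂: -4, -2, -1, 2, 0, 6, -1
d²: 16, 4, 1, 4, 0, 36, 1; Σd² = 62
ρ = 1 − 6·62/(7·48) = 1 − 372/336 = -0.107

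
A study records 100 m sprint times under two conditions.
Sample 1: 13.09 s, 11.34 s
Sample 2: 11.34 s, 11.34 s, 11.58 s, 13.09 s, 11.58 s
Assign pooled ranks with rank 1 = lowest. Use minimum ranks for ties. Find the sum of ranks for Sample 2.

16

Sorted (ascending): 11.34, 11.34, 11.34, 11.58, 11.58, 13.09, 13.09
The 3 values of 11.34 occupy positions 1–3 → each gets rank 1.
The 2 values of 11.58 occupy positions 4–5 → each gets rank 4.
The 2 values of 13.09 occupy positions 6–7 → each gets rank 6.
Sample 2 values → pooled ranks: 11.34→1, 11.34→1, 11.58→4, 13.09→6, 11.58→4
Rank sum = 1 + 1 + 4 + 6 + 4 = 16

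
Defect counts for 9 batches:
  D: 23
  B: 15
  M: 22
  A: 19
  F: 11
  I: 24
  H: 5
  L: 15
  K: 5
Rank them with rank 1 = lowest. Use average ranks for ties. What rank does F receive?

Sorted (ascending): 5, 5, 11, 15, 15, 19, 22, 23, 24
The 2 values of 5 occupy positions 1–2 → average rank (1+2)/2 = 1.5.
The 2 values of 15 occupy positions 4–5 → average rank (4+5)/2 = 4.5.
F has value 11 → rank 3.

3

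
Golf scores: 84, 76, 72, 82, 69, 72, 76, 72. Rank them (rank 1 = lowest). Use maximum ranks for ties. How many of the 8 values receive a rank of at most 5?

Sorted (ascending): 69, 72, 72, 72, 76, 76, 82, 84
The 3 values of 72 occupy positions 2–4 → each gets rank 4.
The 2 values of 76 occupy positions 5–6 → each gets rank 6.
Ranks ≤ 5: {1, 4, 4, 4} → 4 values.

4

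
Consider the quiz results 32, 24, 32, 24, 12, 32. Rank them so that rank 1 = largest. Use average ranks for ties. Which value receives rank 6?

Sorted (descending): 32, 32, 32, 24, 24, 12
The 3 values of 32 occupy positions 1–3 → average rank 2.
The 2 values of 24 occupy positions 4–5 → average rank (4+5)/2 = 4.5.
Rank 6 → value 12.

12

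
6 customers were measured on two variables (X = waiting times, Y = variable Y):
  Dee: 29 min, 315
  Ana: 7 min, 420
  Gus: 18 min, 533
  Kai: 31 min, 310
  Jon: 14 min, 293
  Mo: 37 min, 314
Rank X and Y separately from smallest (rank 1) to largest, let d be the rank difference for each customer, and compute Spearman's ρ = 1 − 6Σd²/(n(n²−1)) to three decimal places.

Ranks of variable 1: 4, 1, 3, 5, 2, 6
Ranks of variable 2: 4, 5, 6, 2, 1, 3
d = r₁ − r₂: 0, -4, -3, 3, 1, 3
d²: 0, 16, 9, 9, 1, 9; Σd² = 44
ρ = 1 − 6·44/(6·35) = 1 − 264/210 = -0.257

-0.257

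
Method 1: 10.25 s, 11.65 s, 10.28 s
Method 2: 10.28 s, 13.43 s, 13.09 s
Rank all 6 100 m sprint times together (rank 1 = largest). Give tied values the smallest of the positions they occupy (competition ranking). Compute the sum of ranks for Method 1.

Sorted (descending): 13.43, 13.09, 11.65, 10.28, 10.28, 10.25
The 2 values of 10.28 occupy positions 4–5 → each gets rank 4.
Method 1 values → pooled ranks: 10.25→6, 11.65→3, 10.28→4
Rank sum = 6 + 3 + 4 = 13

13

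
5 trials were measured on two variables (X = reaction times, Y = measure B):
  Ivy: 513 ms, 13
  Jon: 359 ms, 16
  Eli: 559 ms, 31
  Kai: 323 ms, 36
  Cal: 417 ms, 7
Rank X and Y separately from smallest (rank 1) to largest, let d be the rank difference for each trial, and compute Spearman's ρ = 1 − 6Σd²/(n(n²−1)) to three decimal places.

Ranks of variable 1: 4, 2, 5, 1, 3
Ranks of variable 2: 2, 3, 4, 5, 1
d = r₁ − r₂: 2, -1, 1, -4, 2
d²: 4, 1, 1, 16, 4; Σd² = 26
ρ = 1 − 6·26/(5·24) = 1 − 156/120 = -0.300

-0.300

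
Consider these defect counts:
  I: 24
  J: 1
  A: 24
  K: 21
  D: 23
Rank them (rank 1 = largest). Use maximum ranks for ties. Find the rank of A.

2

Sorted (descending): 24, 24, 23, 21, 1
The 2 values of 24 occupy positions 1–2 → each gets rank 2.
A has value 24 → rank 2.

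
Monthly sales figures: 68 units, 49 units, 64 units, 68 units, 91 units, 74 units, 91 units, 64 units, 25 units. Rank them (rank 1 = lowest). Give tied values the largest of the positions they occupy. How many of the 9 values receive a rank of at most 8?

7

Sorted (ascending): 25, 49, 64, 64, 68, 68, 74, 91, 91
The 2 values of 64 occupy positions 3–4 → each gets rank 4.
The 2 values of 68 occupy positions 5–6 → each gets rank 6.
The 2 values of 91 occupy positions 8–9 → each gets rank 9.
Ranks ≤ 8: {1, 2, 4, 4, 6, 6, 7} → 7 values.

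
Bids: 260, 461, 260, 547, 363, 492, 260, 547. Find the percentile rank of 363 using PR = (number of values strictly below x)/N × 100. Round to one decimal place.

37.5

N = 8.
Strictly below 363: 3. Equal to 363: 1.
PR = 3/8 × 100 = 37.5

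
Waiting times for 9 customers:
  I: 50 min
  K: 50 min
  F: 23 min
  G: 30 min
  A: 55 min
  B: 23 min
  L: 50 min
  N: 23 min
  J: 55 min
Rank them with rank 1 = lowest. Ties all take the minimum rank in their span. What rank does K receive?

5

Sorted (ascending): 23, 23, 23, 30, 50, 50, 50, 55, 55
The 3 values of 23 occupy positions 1–3 → each gets rank 1.
The 3 values of 50 occupy positions 5–7 → each gets rank 5.
The 2 values of 55 occupy positions 8–9 → each gets rank 8.
K has value 50 min → rank 5.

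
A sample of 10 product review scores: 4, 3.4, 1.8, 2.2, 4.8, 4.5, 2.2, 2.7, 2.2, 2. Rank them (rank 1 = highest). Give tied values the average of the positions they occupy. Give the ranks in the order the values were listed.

3, 4, 10, 7, 1, 2, 7, 5, 7, 9

Sorted (descending): 4.8, 4.5, 4, 3.4, 2.7, 2.2, 2.2, 2.2, 2, 1.8
The 3 values of 2.2 occupy positions 6–8 → average rank 7.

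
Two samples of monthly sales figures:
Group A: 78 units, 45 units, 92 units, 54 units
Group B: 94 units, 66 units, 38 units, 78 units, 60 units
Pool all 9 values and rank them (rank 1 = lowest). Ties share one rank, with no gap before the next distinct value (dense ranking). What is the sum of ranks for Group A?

18

Sorted (ascending): 38, 45, 54, 60, 66, 78, 78, 92, 94
The 2 values of 78 share dense rank 6.
Remaining distinct values take the next consecutive integers.
Group A values → pooled ranks: 78→6, 45→2, 92→7, 54→3
Rank sum = 6 + 2 + 7 + 3 = 18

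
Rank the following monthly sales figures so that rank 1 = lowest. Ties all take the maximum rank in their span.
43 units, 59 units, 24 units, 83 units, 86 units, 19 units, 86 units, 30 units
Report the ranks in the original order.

Sorted (ascending): 19, 24, 30, 43, 59, 83, 86, 86
The 2 values of 86 occupy positions 7–8 → each gets rank 8.

4, 5, 2, 6, 8, 1, 8, 3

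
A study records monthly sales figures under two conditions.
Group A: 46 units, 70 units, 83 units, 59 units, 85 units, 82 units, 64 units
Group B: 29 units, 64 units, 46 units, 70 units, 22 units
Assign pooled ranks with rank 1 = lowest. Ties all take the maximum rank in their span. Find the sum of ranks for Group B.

23

Sorted (ascending): 22, 29, 46, 46, 59, 64, 64, 70, 70, 82, 83, 85
The 2 values of 46 occupy positions 3–4 → each gets rank 4.
The 2 values of 64 occupy positions 6–7 → each gets rank 7.
The 2 values of 70 occupy positions 8–9 → each gets rank 9.
Group B values → pooled ranks: 29→2, 64→7, 46→4, 70→9, 22→1
Rank sum = 2 + 7 + 4 + 9 + 1 = 23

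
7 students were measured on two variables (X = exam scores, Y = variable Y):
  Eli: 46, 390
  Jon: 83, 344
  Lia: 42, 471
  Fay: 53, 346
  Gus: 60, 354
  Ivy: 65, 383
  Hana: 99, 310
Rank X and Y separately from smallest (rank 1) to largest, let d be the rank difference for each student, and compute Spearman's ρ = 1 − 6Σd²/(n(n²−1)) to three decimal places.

Ranks of variable 1: 2, 6, 1, 3, 4, 5, 7
Ranks of variable 2: 6, 2, 7, 3, 4, 5, 1
d = r₁ − r₂: -4, 4, -6, 0, 0, 0, 6
d²: 16, 16, 36, 0, 0, 0, 36; Σd² = 104
ρ = 1 − 6·104/(7·48) = 1 − 624/336 = -0.857

-0.857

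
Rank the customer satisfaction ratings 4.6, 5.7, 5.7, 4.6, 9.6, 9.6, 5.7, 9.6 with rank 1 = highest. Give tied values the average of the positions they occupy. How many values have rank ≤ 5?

6

Sorted (descending): 9.6, 9.6, 9.6, 5.7, 5.7, 5.7, 4.6, 4.6
The 3 values of 9.6 occupy positions 1–3 → average rank 2.
The 3 values of 5.7 occupy positions 4–6 → average rank 5.
The 2 values of 4.6 occupy positions 7–8 → average rank (7+8)/2 = 7.5.
Ranks ≤ 5: {2, 2, 2, 5, 5, 5} → 6 values.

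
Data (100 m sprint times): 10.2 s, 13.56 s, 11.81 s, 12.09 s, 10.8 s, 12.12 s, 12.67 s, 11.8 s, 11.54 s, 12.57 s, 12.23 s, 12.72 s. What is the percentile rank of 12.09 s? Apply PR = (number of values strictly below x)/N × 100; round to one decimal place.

N = 12.
Strictly below 12.09: 5. Equal to 12.09: 1.
PR = 5/12 × 100 = 41.7

41.7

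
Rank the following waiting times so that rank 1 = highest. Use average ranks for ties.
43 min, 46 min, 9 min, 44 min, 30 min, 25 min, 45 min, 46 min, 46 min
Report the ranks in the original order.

6, 2, 9, 5, 7, 8, 4, 2, 2

Sorted (descending): 46, 46, 46, 45, 44, 43, 30, 25, 9
The 3 values of 46 occupy positions 1–3 → average rank 2.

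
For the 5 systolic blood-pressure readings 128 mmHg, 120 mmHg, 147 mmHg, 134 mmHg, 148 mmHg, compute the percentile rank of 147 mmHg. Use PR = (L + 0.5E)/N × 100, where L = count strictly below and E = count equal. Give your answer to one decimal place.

N = 5.
Strictly below 147: 3. Equal to 147: 1.
PR = (3 + 0.5·1)/5 × 100 = 70.0

70.0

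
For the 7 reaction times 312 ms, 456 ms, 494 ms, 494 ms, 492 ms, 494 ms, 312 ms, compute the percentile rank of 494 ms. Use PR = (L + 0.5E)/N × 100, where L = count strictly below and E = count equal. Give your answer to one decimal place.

78.6

N = 7.
Strictly below 494: 4. Equal to 494: 3.
PR = (4 + 0.5·3)/7 × 100 = 78.6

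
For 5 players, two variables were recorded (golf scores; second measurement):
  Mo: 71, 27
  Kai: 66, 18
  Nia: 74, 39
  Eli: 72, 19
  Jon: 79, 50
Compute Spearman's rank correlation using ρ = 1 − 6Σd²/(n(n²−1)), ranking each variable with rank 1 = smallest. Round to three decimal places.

0.900

Ranks of variable 1: 2, 1, 4, 3, 5
Ranks of variable 2: 3, 1, 4, 2, 5
d = r₁ − r₂: -1, 0, 0, 1, 0
d²: 1, 0, 0, 1, 0; Σd² = 2
ρ = 1 − 6·2/(5·24) = 1 − 12/120 = 0.900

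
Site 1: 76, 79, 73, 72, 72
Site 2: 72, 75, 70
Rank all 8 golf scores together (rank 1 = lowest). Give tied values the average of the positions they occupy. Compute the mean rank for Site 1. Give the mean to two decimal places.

Sorted (ascending): 70, 72, 72, 72, 73, 75, 76, 79
The 3 values of 72 occupy positions 2–4 → average rank 3.
Site 1 values → pooled ranks: 76→7, 79→8, 73→5, 72→3, 72→3
Mean rank = (7 + 8 + 5 + 3 + 3) / 5 = 5.20

5.20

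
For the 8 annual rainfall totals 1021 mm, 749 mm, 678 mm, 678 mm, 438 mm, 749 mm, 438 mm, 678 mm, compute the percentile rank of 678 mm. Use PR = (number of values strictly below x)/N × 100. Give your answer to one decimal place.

25.0

N = 8.
Strictly below 678: 2. Equal to 678: 3.
PR = 2/8 × 100 = 25.0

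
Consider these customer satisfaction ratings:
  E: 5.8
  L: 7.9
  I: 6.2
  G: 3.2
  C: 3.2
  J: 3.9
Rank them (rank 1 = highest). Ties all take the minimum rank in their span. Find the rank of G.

5

Sorted (descending): 7.9, 6.2, 5.8, 3.9, 3.2, 3.2
The 2 values of 3.2 occupy positions 5–6 → each gets rank 5.
G has value 3.2 → rank 5.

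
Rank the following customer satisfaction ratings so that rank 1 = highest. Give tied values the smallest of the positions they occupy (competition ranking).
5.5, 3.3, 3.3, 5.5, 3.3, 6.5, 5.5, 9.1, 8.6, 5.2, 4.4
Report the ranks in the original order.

Sorted (descending): 9.1, 8.6, 6.5, 5.5, 5.5, 5.5, 5.2, 4.4, 3.3, 3.3, 3.3
The 3 values of 5.5 occupy positions 4–6 → each gets rank 4.
The 3 values of 3.3 occupy positions 9–11 → each gets rank 9.

4, 9, 9, 4, 9, 3, 4, 1, 2, 7, 8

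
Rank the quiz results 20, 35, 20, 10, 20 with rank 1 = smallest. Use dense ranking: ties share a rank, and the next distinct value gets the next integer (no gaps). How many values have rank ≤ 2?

Sorted (ascending): 10, 20, 20, 20, 35
The 3 values of 20 share dense rank 2.
Remaining distinct values take the next consecutive integers.
Ranks ≤ 2: {1, 2, 2, 2} → 4 values.

4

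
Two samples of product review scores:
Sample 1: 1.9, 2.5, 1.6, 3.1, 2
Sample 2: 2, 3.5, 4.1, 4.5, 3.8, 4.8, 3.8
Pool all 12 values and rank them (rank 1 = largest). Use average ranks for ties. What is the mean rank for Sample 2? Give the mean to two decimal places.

4.36

Sorted (descending): 4.8, 4.5, 4.1, 3.8, 3.8, 3.5, 3.1, 2.5, 2, 2, 1.9, 1.6
The 2 values of 3.8 occupy positions 4–5 → average rank (4+5)/2 = 4.5.
The 2 values of 2 occupy positions 9–10 → average rank (9+10)/2 = 9.5.
Sample 2 values → pooled ranks: 2→9.5, 3.5→6, 4.1→3, 4.5→2, 3.8→4.5, 4.8→1, 3.8→4.5
Mean rank = (9.5 + 6 + 3 + 2 + 4.5 + 1 + 4.5) / 7 = 4.36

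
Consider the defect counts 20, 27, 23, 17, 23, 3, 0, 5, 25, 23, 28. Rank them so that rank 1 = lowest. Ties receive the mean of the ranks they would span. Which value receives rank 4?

17

Sorted (ascending): 0, 3, 5, 17, 20, 23, 23, 23, 25, 27, 28
The 3 values of 23 occupy positions 6–8 → average rank 7.
Rank 4 → value 17.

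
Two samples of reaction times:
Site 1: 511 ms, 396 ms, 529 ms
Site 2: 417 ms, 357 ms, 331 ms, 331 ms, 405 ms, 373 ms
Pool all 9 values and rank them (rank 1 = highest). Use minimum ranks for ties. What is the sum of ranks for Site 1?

8

Sorted (descending): 529, 511, 417, 405, 396, 373, 357, 331, 331
The 2 values of 331 occupy positions 8–9 → each gets rank 8.
Site 1 values → pooled ranks: 511→2, 396→5, 529→1
Rank sum = 2 + 5 + 1 = 8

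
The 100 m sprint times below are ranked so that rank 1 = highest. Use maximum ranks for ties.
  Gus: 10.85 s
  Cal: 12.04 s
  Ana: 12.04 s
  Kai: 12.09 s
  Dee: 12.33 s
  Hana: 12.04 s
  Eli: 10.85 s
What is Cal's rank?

5

Sorted (descending): 12.33, 12.09, 12.04, 12.04, 12.04, 10.85, 10.85
The 3 values of 12.04 occupy positions 3–5 → each gets rank 5.
The 2 values of 10.85 occupy positions 6–7 → each gets rank 7.
Cal has value 12.04 s → rank 5.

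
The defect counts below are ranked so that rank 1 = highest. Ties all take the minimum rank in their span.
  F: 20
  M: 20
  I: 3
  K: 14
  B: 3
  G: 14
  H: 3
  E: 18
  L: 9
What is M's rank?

Sorted (descending): 20, 20, 18, 14, 14, 9, 3, 3, 3
The 2 values of 20 occupy positions 1–2 → each gets rank 1.
The 2 values of 14 occupy positions 4–5 → each gets rank 4.
The 3 values of 3 occupy positions 7–9 → each gets rank 7.
M has value 20 → rank 1.

1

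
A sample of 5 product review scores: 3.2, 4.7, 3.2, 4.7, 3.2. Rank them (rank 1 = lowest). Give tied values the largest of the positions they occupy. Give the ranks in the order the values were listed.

3, 5, 3, 5, 3

Sorted (ascending): 3.2, 3.2, 3.2, 4.7, 4.7
The 3 values of 3.2 occupy positions 1–3 → each gets rank 3.
The 2 values of 4.7 occupy positions 4–5 → each gets rank 5.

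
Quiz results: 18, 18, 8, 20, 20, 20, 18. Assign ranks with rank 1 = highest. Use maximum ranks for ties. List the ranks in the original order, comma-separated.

Sorted (descending): 20, 20, 20, 18, 18, 18, 8
The 3 values of 20 occupy positions 1–3 → each gets rank 3.
The 3 values of 18 occupy positions 4–6 → each gets rank 6.

6, 6, 7, 3, 3, 3, 6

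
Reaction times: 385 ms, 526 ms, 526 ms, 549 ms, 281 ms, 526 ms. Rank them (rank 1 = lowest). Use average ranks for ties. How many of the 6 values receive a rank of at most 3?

2

Sorted (ascending): 281, 385, 526, 526, 526, 549
The 3 values of 526 occupy positions 3–5 → average rank 4.
Ranks ≤ 3: {1, 2} → 2 values.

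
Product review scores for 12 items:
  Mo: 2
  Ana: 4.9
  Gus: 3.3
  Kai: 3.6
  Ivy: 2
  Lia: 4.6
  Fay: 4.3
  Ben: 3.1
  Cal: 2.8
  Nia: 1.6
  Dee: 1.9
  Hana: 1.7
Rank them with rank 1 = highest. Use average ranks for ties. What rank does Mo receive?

Sorted (descending): 4.9, 4.6, 4.3, 3.6, 3.3, 3.1, 2.8, 2, 2, 1.9, 1.7, 1.6
The 2 values of 2 occupy positions 8–9 → average rank (8+9)/2 = 8.5.
Mo has value 2 → rank 8.5.

8.5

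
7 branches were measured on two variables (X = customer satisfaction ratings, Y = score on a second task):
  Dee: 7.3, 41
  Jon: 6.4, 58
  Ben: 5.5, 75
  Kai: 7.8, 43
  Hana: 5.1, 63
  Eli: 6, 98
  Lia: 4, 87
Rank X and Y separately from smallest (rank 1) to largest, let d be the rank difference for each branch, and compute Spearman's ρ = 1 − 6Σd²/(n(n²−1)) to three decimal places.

-0.714

Ranks of variable 1: 6, 5, 3, 7, 2, 4, 1
Ranks of variable 2: 1, 3, 5, 2, 4, 7, 6
d = r₁ − r₂: 5, 2, -2, 5, -2, -3, -5
d²: 25, 4, 4, 25, 4, 9, 25; Σd² = 96
ρ = 1 − 6·96/(7·48) = 1 − 576/336 = -0.714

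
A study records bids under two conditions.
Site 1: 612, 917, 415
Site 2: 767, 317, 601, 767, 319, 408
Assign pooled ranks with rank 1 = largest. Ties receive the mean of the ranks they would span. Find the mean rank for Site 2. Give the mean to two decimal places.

5.67

Sorted (descending): 917, 767, 767, 612, 601, 415, 408, 319, 317
The 2 values of 767 occupy positions 2–3 → average rank (2+3)/2 = 2.5.
Site 2 values → pooled ranks: 767→2.5, 317→9, 601→5, 767→2.5, 319→8, 408→7
Mean rank = (2.5 + 9 + 5 + 2.5 + 8 + 7) / 6 = 5.67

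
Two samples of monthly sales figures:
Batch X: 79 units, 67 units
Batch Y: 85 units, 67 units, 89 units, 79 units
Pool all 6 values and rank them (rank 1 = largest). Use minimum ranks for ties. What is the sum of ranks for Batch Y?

11

Sorted (descending): 89, 85, 79, 79, 67, 67
The 2 values of 79 occupy positions 3–4 → each gets rank 3.
The 2 values of 67 occupy positions 5–6 → each gets rank 5.
Batch Y values → pooled ranks: 85→2, 67→5, 89→1, 79→3
Rank sum = 2 + 5 + 1 + 3 = 11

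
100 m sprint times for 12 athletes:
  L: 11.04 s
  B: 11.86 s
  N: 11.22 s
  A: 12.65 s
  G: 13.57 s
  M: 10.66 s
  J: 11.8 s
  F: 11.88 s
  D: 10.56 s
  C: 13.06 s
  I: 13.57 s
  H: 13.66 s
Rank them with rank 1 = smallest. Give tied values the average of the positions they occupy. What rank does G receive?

10.5

Sorted (ascending): 10.56, 10.66, 11.04, 11.22, 11.8, 11.86, 11.88, 12.65, 13.06, 13.57, 13.57, 13.66
The 2 values of 13.57 occupy positions 10–11 → average rank (10+11)/2 = 10.5.
G has value 13.57 s → rank 10.5.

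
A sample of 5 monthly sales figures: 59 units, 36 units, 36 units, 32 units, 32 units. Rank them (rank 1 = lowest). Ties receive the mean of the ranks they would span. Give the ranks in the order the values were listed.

Sorted (ascending): 32, 32, 36, 36, 59
The 2 values of 32 occupy positions 1–2 → average rank (1+2)/2 = 1.5.
The 2 values of 36 occupy positions 3–4 → average rank (3+4)/2 = 3.5.

5, 3.5, 3.5, 1.5, 1.5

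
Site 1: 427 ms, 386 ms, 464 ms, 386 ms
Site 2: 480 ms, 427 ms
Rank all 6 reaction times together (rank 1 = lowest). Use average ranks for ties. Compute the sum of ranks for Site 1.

Sorted (ascending): 386, 386, 427, 427, 464, 480
The 2 values of 386 occupy positions 1–2 → average rank (1+2)/2 = 1.5.
The 2 values of 427 occupy positions 3–4 → average rank (3+4)/2 = 3.5.
Site 1 values → pooled ranks: 427→3.5, 386→1.5, 464→5, 386→1.5
Rank sum = 3.5 + 1.5 + 5 + 1.5 = 11.5

11.5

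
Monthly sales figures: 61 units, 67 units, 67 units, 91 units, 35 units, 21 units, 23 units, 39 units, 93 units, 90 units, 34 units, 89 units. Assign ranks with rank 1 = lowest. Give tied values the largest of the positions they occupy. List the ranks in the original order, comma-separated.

Sorted (ascending): 21, 23, 34, 35, 39, 61, 67, 67, 89, 90, 91, 93
The 2 values of 67 occupy positions 7–8 → each gets rank 8.

6, 8, 8, 11, 4, 1, 2, 5, 12, 10, 3, 9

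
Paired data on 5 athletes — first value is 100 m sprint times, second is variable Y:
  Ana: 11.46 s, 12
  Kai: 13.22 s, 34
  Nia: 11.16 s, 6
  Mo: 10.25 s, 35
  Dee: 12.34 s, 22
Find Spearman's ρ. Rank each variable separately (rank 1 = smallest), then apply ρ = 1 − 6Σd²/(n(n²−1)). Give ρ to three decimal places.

Ranks of variable 1: 3, 5, 2, 1, 4
Ranks of variable 2: 2, 4, 1, 5, 3
d = r₁ − r₂: 1, 1, 1, -4, 1
d²: 1, 1, 1, 16, 1; Σd² = 20
ρ = 1 − 6·20/(5·24) = 1 − 120/120 = 0.000

0.000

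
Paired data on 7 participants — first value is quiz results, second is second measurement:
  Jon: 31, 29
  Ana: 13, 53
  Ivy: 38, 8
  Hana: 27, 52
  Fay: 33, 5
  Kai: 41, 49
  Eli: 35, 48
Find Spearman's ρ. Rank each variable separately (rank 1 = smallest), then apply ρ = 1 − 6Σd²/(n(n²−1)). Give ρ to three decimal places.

Ranks of variable 1: 3, 1, 6, 2, 4, 7, 5
Ranks of variable 2: 3, 7, 2, 6, 1, 5, 4
d = r₁ − r₂: 0, -6, 4, -4, 3, 2, 1
d²: 0, 36, 16, 16, 9, 4, 1; Σd² = 82
ρ = 1 − 6·82/(7·48) = 1 − 492/336 = -0.464

-0.464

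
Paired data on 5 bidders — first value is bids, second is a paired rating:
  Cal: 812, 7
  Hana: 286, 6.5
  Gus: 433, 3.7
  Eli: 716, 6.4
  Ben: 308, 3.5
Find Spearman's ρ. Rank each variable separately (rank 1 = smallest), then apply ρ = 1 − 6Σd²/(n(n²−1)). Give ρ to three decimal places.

0.400

Ranks of variable 1: 5, 1, 3, 4, 2
Ranks of variable 2: 5, 4, 2, 3, 1
d = r₁ − r₂: 0, -3, 1, 1, 1
d²: 0, 9, 1, 1, 1; Σd² = 12
ρ = 1 − 6·12/(5·24) = 1 − 72/120 = 0.400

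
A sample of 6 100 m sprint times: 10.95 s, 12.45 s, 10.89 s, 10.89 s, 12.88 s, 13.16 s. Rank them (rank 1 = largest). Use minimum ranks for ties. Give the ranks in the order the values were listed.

Sorted (descending): 13.16, 12.88, 12.45, 10.95, 10.89, 10.89
The 2 values of 10.89 occupy positions 5–6 → each gets rank 5.

4, 3, 5, 5, 2, 1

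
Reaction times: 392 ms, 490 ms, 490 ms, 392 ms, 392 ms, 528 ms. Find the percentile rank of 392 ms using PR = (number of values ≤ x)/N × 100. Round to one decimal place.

50.0

N = 6.
Strictly below 392: 0. Equal to 392: 3.
PR = 3/6 × 100 = 50.0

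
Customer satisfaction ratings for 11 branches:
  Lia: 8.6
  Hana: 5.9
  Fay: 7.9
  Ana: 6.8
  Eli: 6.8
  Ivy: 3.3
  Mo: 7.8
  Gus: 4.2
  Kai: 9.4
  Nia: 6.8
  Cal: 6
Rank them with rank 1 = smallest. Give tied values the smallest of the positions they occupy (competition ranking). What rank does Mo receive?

8

Sorted (ascending): 3.3, 4.2, 5.9, 6, 6.8, 6.8, 6.8, 7.8, 7.9, 8.6, 9.4
The 3 values of 6.8 occupy positions 5–7 → each gets rank 5.
Mo has value 7.8 → rank 8.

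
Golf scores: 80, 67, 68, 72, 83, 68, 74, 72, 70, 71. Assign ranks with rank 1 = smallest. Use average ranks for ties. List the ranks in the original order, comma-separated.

Sorted (ascending): 67, 68, 68, 70, 71, 72, 72, 74, 80, 83
The 2 values of 68 occupy positions 2–3 → average rank (2+3)/2 = 2.5.
The 2 values of 72 occupy positions 6–7 → average rank (6+7)/2 = 6.5.

9, 1, 2.5, 6.5, 10, 2.5, 8, 6.5, 4, 5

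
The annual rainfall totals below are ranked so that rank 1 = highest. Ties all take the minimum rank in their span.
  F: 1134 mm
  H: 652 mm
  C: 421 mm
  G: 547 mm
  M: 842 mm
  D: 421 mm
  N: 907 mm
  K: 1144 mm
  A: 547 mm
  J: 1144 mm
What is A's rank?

7

Sorted (descending): 1144, 1144, 1134, 907, 842, 652, 547, 547, 421, 421
The 2 values of 1144 occupy positions 1–2 → each gets rank 1.
The 2 values of 547 occupy positions 7–8 → each gets rank 7.
The 2 values of 421 occupy positions 9–10 → each gets rank 9.
A has value 547 mm → rank 7.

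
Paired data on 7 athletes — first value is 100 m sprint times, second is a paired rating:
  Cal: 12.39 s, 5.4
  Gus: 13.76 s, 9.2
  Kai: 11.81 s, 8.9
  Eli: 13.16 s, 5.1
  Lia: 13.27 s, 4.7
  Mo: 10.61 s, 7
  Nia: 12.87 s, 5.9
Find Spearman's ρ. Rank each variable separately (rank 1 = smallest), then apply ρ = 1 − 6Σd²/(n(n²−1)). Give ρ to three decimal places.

Ranks of variable 1: 3, 7, 2, 5, 6, 1, 4
Ranks of variable 2: 3, 7, 6, 2, 1, 5, 4
d = r₁ − r₂: 0, 0, -4, 3, 5, -4, 0
d²: 0, 0, 16, 9, 25, 16, 0; Σd² = 66
ρ = 1 − 6·66/(7·48) = 1 − 396/336 = -0.179

-0.179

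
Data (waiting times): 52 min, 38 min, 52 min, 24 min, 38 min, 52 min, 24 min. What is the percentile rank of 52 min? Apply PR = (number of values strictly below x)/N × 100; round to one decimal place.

N = 7.
Strictly below 52: 4. Equal to 52: 3.
PR = 4/7 × 100 = 57.1

57.1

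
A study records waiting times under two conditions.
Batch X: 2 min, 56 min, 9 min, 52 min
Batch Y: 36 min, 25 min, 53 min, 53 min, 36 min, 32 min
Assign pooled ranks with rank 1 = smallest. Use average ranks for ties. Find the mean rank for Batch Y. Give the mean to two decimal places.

5.83

Sorted (ascending): 2, 9, 25, 32, 36, 36, 52, 53, 53, 56
The 2 values of 36 occupy positions 5–6 → average rank (5+6)/2 = 5.5.
The 2 values of 53 occupy positions 8–9 → average rank (8+9)/2 = 8.5.
Batch Y values → pooled ranks: 36→5.5, 25→3, 53→8.5, 53→8.5, 36→5.5, 32→4
Mean rank = (5.5 + 3 + 8.5 + 8.5 + 5.5 + 4) / 6 = 5.83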